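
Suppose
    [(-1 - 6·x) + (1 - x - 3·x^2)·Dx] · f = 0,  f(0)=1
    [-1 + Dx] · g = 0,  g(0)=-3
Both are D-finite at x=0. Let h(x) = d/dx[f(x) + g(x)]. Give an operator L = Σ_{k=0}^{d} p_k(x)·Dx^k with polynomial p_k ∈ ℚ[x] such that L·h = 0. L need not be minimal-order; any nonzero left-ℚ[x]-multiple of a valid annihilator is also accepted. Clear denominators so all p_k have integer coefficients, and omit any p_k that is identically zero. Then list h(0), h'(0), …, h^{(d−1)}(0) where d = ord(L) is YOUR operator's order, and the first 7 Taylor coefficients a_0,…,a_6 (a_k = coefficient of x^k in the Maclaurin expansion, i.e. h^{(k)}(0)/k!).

L = (34 + 278·x + 312·x^2 + 756·x^3 + 162·x^4) + (-41 - 284·x - 341·x^2 - 672·x^3 + 45·x^4 + 54·x^5)·Dx + (7 + 6·x + 29·x^2 - 84·x^3 - 207·x^4 - 54·x^5)·Dx^2  (order 2).
h: a_k = -2, 5, 39/2, 151/2, 1599/8, 23279/40, 364559/240, …
ICs: h(0) = -2, h′(0) = 5.

f: a_k = 1, 1, 4, 7, 19, 40, 97, …
g: a_k = -3, -3, -3/2, -1/2, -1/8, -1/40, -1/240, …
Weyl lclm of L_f,L_g ⇒ L₀ (ord ≤ 2).
h₀' ⇒ L via d/dx closure of L₀.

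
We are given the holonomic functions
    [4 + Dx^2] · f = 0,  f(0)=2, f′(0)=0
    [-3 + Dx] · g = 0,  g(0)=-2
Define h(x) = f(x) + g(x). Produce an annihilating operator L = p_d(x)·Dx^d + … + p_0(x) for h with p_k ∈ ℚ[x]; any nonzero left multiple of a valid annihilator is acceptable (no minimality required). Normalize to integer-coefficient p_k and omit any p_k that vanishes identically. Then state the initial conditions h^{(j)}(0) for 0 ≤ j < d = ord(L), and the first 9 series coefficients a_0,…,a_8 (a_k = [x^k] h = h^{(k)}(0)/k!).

f: a_k = 2, 0, -4, 0, 4/3, 0, -8/45, 0, 4/315, …
g: a_k = -2, -6, -9, -9, -27/4, -81/20, -81/40, -243/280, -729/2240, …
L₀ := lclm(L_f,L_g); ord L₀ ≤ 2+1.
L = -12 + 4·Dx - 3·Dx^2 + Dx^3  (order 3).
h: a_k = 0, -6, -13, -9, -65/12, -81/20, -793/360, -243/280, -1261/4032, …
ICs: h(0) = 0, h′(0) = -6, h′′(0) = -26.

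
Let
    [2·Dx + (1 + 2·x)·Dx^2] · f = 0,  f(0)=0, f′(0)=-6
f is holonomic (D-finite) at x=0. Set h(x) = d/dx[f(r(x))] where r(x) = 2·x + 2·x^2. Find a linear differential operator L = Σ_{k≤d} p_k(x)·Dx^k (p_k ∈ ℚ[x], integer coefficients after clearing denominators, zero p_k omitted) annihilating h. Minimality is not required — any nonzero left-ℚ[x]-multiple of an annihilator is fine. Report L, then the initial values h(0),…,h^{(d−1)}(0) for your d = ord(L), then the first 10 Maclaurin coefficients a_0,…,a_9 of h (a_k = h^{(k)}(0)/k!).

f: a_k = 0, -6, 6, -8, 12, -96/5, 32, -384/7, 96, -512/3, …
Change of var in L_f (x↦r) gives L₀.
h=h₀': d/dx-closure on L₀ ⇒ L.
L = 2 + (1 + 2·x)·Dx  (order 1).
h: a_k = -12, 24, -48, 96, -192, 384, -768, 1536, -3072, 6144, …
ICs: h(0) = -12.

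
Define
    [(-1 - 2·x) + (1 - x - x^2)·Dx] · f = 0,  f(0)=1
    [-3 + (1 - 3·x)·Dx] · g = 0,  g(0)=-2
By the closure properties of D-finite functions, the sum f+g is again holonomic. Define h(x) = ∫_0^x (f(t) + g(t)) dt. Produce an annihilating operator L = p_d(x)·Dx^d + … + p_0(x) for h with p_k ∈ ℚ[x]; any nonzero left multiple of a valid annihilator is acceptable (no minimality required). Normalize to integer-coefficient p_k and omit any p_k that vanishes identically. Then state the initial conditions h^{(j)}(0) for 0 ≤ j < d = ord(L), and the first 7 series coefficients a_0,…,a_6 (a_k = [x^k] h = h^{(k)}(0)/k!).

L = (-6 - 36·x + 18·x^2 - 18·x^3)·Dx + (14 - 18·x - 24·x^2 + 18·x^3 - 36·x^4)·Dx^2 + (-2 + 10·x - 15·x^2 + 10·x^3 - 9·x^5)·Dx^3  (order 3).
h: a_k = 0, -1, -5/2, -16/3, -51/4, -157/5, -239/3, …
ICs: h(0) = 0, h′(0) = -1, h′′(0) = -5.

f: a_k = 1, 1, 2, 3, 5, 8, 13, …
g: a_k = -2, -6, -18, -54, -162, -486, -1458, …
Sum ⇒ L₀ = lclm(L_f,L_g) in ℚ(x)⟨Dx⟩.
h=∫h₀ ⇒ L = L₀·Dx.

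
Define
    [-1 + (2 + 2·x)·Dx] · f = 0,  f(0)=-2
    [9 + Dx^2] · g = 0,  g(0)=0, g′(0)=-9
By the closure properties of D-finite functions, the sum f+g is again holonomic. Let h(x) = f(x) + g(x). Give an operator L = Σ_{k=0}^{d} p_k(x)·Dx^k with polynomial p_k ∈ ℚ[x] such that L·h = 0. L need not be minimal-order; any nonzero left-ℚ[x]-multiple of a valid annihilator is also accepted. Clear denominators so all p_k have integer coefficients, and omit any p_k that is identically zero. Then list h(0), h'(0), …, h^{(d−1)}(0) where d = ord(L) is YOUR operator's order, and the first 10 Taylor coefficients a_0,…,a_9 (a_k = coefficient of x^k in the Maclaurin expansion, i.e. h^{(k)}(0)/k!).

L = (-351 - 648·x - 324·x^2) + (630 + 1926·x + 1944·x^2 + 648·x^3)·Dx + (-39 - 72·x - 36·x^2)·Dx^2 + (70 + 214·x + 216·x^2 + 72·x^3)·Dx^3  (order 3).
h: a_k = -2, -10, 1/4, 107/8, 5/64, -3923/640, 21/512, 45501/35840, 429/16384, -211649/1146880, …
ICs: h(0) = -2, h′(0) = -10, h′′(0) = 1/2.

f: a_k = -2, -1, 1/4, -1/8, 5/64, -7/128, 21/512, -33/1024, 429/16384, -715/32768, …
g: a_k = 0, -9, 0, 27/2, 0, -243/40, 0, 729/560, 0, -729/4480, …
f+g: L₀ = lclm(L_f,L_g), ord ≤ 1+2.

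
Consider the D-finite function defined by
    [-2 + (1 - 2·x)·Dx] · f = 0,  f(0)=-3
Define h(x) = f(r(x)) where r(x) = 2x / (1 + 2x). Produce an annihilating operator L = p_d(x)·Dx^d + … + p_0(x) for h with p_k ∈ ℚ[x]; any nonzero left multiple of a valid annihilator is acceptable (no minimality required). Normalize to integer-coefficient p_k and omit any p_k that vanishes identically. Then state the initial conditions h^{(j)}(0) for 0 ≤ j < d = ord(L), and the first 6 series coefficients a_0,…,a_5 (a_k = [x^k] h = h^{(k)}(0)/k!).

f: a_k = -3, -6, -12, -24, -48, -96, …
Substitute x→r, Dx→(1/r')Dx; clear ⇒ L₀.
L = 4 + (-1 + 4·x^2)·Dx  (order 1).
h: a_k = -3, -12, -24, -48, -96, -192, …
ICs: h(0) = -3.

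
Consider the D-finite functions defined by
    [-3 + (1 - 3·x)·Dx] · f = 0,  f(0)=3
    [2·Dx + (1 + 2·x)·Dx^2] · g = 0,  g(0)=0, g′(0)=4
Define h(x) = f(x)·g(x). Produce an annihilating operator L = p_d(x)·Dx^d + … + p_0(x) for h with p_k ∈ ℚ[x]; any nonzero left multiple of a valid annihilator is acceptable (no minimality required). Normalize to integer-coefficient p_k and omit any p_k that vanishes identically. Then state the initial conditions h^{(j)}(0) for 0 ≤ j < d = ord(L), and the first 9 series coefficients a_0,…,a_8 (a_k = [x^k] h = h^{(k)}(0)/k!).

L = 6 + (4 + 18·x)·Dx + (-1 + x + 6·x^2)·Dx^2  (order 2).
h: a_k = 0, 12, 24, 88, 240, 3792/5, 11056/5, 236016/35, 701328/35, …
ICs: h(0) = 0, h′(0) = 12.

f: a_k = 3, 9, 27, 81, 243, 729, 2187, 6561, 19683, …
g: a_k = 0, 4, -4, 16/3, -8, 64/5, -64/3, 256/7, -64, …
Product ⇒ symmetric product L₀, ord ≤ 2.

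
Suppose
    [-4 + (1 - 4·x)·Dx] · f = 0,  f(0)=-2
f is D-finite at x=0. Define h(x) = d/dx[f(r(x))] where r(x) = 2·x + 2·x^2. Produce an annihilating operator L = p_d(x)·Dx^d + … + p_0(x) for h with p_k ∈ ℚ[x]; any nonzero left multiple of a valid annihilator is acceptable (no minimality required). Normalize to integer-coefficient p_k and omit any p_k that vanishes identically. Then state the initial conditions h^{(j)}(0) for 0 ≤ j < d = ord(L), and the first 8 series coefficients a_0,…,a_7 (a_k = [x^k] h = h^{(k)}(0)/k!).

L = (18 + 48·x + 48·x^2) + (-1 + 6·x + 24·x^2 + 16·x^3)·Dx  (order 1).
h: a_k = -16, -288, -3840, -45568, -506880, -5412864, -56197120, -571539456, …
ICs: h(0) = -16.

f: a_k = -2, -8, -32, -128, -512, -2048, -8192, -32768, …
Substitute x→r, Dx→(1/r')Dx; clear ⇒ L₀.
h=h₀': d/dx-closure on L₀ ⇒ L.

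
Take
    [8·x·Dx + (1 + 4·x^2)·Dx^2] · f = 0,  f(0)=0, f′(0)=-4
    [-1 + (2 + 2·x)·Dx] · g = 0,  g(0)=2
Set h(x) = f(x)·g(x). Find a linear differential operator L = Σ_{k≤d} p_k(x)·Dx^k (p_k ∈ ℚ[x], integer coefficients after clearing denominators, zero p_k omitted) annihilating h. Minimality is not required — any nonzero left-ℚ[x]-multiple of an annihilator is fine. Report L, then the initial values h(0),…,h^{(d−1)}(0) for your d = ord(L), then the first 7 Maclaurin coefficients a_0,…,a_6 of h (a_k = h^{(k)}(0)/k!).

f: a_k = 0, -4, 0, 16/3, 0, -64/5, 0, …
g: a_k = 2, 1, -1/4, 1/8, -5/64, 7/128, -21/512, …
Sym-product of L_f,L_g gives L₀ (≤ ord 2).
L = (3 - 16·x - 4·x^2) + (-4 + 28·x + 48·x^2 + 16·x^3)·Dx + (4 + 8·x + 20·x^2 + 32·x^3 + 16·x^4)·Dx^2  (order 2).
h: a_k = 0, -8, -4, 35/3, 29/6, -6389/240, -5929/480, …
ICs: h(0) = 0, h′(0) = -8.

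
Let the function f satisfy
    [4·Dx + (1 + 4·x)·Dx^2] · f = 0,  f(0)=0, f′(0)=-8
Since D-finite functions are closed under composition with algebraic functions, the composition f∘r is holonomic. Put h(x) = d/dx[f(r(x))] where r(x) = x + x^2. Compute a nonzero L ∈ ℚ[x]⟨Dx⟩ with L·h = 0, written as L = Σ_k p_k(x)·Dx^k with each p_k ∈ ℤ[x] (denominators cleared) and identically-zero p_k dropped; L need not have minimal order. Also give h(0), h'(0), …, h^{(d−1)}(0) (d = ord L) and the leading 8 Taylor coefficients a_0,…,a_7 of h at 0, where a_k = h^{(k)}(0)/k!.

f: a_k = 0, -8, 16, -128/3, 128, -2048/5, 4096/3, -32768/7, …
L₀ from L_f via x↦r, Dx↦r'^{-1}Dx.
h₀' ⇒ L via d/dx closure of L₀.
L = 2 + (1 + 2·x)·Dx  (order 1).
h: a_k = -8, 16, -32, 64, -128, 256, -512, 1024, …
ICs: h(0) = -8.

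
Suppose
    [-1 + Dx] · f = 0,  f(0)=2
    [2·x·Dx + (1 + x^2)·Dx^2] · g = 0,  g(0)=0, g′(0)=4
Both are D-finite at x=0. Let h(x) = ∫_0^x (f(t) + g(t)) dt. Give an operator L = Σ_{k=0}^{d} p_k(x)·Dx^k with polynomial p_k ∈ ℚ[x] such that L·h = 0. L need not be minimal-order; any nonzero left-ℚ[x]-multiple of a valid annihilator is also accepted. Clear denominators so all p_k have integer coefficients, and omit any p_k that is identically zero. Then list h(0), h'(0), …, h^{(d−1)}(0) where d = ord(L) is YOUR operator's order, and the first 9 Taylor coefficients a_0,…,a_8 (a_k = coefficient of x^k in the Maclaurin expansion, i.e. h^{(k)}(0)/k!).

L = (2 - 4·x - 2·x^2)·Dx^2 + (-3 + 3·x + x^2 - x^3)·Dx^3 + (1 + x + x^2 + x^3)·Dx^4  (order 4).
h: a_k = 0, 2, 3, 1/3, -1/4, 1/60, 49/360, 1/2520, -1439/20160, …
ICs: h(0) = 0, h′(0) = 2, h′′(0) = 6, h′′′(0) = 2.

f: a_k = 2, 2, 1, 1/3, 1/12, 1/60, 1/360, 1/2520, 1/20160, …
g: a_k = 0, 4, 0, -4/3, 0, 4/5, 0, -4/7, 0, …
h₀=f+g: left-lcm gives L₀, ord ≤ 3.
h=∫h₀ ⇒ L = L₀·Dx.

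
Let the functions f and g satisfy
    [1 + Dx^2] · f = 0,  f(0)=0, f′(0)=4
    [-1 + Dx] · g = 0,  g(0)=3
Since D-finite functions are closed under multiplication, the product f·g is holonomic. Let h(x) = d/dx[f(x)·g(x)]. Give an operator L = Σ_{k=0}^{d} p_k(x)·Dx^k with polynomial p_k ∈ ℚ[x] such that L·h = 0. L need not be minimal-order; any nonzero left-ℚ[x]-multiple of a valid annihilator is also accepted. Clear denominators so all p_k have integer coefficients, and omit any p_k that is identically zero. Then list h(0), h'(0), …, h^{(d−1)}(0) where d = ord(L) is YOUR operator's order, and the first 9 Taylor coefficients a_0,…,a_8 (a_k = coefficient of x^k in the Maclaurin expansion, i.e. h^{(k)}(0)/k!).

f: a_k = 0, 4, 0, -2/3, 0, 1/30, 0, -1/1260, 0, …
g: a_k = 3, 3, 3/2, 1/2, 1/8, 1/40, 1/240, 1/1680, 1/13440, …
L₀ := L_f ⊗_s L_g (sym. prod.), ord ≤ 2.
Differentiate: ansatz ord ≤ ord L₀ ⇒ L.
L = 2 - 2·Dx + Dx^2  (order 2).
h: a_k = 12, 24, 12, 0, -2, -4/5, -2/15, 0, 1/210, …
ICs: h(0) = 12, h′(0) = 24.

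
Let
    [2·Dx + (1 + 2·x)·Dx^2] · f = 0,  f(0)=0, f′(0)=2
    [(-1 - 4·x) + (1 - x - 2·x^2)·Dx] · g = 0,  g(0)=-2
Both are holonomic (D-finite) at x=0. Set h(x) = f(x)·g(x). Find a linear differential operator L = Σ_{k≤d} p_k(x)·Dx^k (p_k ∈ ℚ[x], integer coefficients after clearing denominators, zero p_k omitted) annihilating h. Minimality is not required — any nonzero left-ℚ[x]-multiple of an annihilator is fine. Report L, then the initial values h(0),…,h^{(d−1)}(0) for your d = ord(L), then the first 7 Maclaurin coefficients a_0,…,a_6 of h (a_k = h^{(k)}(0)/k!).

L = (6 + 16·x) + (14·x + 20·x^2)·Dx + (-1 - x + 4·x^2 + 4·x^3)·Dx^2  (order 2).
h: a_k = 0, -4, 0, -40/3, -16/3, -224/5, -512/15, …
ICs: h(0) = 0, h′(0) = -4.

f: a_k = 0, 2, -2, 8/3, -4, 32/5, -32/3, …
g: a_k = -2, -2, -6, -10, -22, -42, -86, …
L₀ := L_f ⊗_s L_g (sym. prod.), ord ≤ 2.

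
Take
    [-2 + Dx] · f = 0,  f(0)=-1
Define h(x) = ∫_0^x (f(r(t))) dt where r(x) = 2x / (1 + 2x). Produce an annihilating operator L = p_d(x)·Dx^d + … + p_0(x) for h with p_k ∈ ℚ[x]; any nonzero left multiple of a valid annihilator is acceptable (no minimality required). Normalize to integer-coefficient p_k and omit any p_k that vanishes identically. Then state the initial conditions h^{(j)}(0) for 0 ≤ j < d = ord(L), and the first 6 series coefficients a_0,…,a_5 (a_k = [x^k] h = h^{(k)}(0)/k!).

L = -4·Dx + (1 + 4·x + 4·x^2)·Dx^2  (order 2).
h: a_k = 0, -1, -2, 0, 4/3, -32/15, …
ICs: h(0) = 0, h′(0) = -1.

f: a_k = -1, -2, -2, -4/3, -2/3, -4/15, …
f∘r: x↦r, Dx↦Dx/r' in L_f ⇒ L₀.
∫: right-multiply L₀ by Dx.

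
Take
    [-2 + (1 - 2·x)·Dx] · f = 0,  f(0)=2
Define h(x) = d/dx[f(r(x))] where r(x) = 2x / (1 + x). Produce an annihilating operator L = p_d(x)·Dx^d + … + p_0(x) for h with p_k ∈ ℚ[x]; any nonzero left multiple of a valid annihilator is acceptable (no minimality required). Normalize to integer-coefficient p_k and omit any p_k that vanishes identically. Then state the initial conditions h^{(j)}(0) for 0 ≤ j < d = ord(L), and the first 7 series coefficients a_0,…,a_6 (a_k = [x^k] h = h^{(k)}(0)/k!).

L = 6 + (-1 + 3·x)·Dx  (order 1).
h: a_k = 8, 48, 216, 864, 3240, 11664, 40824, …
ICs: h(0) = 8.

f: a_k = 2, 4, 8, 16, 32, 64, 128, …
f∘r: x↦r, Dx↦Dx/r' in L_f ⇒ L₀.
Differentiate: ansatz ord ≤ ord L₀ ⇒ L.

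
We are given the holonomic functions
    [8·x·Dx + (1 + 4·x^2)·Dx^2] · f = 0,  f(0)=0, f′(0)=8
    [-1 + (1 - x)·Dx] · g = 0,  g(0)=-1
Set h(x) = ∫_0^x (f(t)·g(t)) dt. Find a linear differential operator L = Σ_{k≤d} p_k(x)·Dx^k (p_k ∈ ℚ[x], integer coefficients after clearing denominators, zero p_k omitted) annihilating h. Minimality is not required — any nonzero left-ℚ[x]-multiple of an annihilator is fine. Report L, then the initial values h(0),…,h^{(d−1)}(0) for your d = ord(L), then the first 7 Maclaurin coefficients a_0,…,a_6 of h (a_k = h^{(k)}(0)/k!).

L = 8·x·Dx + (2 - 8·x + 16·x^2)·Dx^2 + (-1 + x - 4·x^2 + 4·x^3)·Dx^3  (order 3).
h: a_k = 0, 0, -4, -8/3, 2/3, 8/15, -172/45, …
ICs: h(0) = 0, h′(0) = 0, h′′(0) = -8.

f: a_k = 0, 8, 0, -32/3, 0, 128/5, 0, …
g: a_k = -1, -1, -1, -1, -1, -1, -1, …
f·g: L₀ = L_f ⊗_s L_g, ord ≤ 2·1.
∫: right-multiply L₀ by Dx.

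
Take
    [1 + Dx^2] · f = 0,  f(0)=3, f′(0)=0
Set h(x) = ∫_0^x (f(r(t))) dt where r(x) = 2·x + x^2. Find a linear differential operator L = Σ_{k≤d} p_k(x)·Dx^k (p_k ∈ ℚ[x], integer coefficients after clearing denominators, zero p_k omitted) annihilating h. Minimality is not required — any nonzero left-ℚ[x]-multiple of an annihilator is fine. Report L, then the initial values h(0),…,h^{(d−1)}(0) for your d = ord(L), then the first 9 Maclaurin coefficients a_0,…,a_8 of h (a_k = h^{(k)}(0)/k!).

L = (4 + 12·x + 12·x^2 + 4·x^3)·Dx - Dx^2 + (1 + x)·Dx^3  (order 3).
h: a_k = 0, 3, 0, -2, -3/2, 1/10, 2/3, 41/105, 1/40, …
ICs: h(0) = 0, h′(0) = 3, h′′(0) = 0.

f: a_k = 3, 0, -3/2, 0, 1/8, 0, -1/240, 0, 1/13440, …
Substitute x→r, Dx→(1/r')Dx; clear ⇒ L₀.
h=∫₀ˣh₀: take L = L₀·Dx.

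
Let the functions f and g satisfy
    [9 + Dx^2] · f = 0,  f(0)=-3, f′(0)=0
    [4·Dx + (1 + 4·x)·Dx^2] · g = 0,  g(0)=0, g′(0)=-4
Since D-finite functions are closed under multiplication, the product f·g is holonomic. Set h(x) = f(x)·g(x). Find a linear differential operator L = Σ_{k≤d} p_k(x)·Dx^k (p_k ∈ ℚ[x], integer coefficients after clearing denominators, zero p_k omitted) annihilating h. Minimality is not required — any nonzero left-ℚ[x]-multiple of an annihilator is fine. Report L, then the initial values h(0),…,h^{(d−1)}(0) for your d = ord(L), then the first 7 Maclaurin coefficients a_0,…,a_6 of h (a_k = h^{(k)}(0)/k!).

f: a_k = -3, 0, 27/2, 0, -81/8, 0, 243/80, …
g: a_k = 0, -4, 8, -64/3, 64, -1024/5, 2048/3, …
h₀=f·g: eliminate ⇒ L₀, order ≤ 2·2.
L = (-2043 - 1296·x + 44064·x^2 + 186624·x^3 + 186624·x^4) + (72 + 5472·x + 31104·x^2 + 41472·x^3)·Dx + (-182 + 864·x + 12096·x^2 + 41472·x^3 + 41472·x^4)·Dx^2 + (8 + 608·x + 3456·x^2 + 4608·x^3)·Dx^3 + (5 + 112·x + 800·x^2 + 2304·x^3 + 2304·x^4)·Dx^4  (order 4).
h: a_k = 0, 12, -24, 10, -84, 3669/10, -1265, …
ICs: h(0) = 0, h′(0) = 12, h′′(0) = -48, h′′′(0) = 60.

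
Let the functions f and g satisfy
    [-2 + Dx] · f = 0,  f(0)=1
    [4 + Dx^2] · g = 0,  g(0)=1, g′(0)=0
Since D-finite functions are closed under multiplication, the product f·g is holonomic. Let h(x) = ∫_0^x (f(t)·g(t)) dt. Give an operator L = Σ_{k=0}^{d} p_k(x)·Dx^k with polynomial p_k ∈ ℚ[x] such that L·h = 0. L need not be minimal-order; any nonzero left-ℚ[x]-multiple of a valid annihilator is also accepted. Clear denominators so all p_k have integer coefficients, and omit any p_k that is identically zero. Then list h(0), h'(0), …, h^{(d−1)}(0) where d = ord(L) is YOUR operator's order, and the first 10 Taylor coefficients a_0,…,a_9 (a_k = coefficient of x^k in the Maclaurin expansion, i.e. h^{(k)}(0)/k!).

f: a_k = 1, 2, 2, 4/3, 2/3, 4/15, 4/45, 8/315, 2/315, 4/2835, …
g: a_k = 1, 0, -2, 0, 2/3, 0, -4/45, 0, 2/315, 0, …
h₀=f·g: eliminate ⇒ L₀, order ≤ 1·2.
h=∫₀ˣh₀: take L = L₀·Dx.
L = 8·Dx - 4·Dx^2 + Dx^3  (order 3).
h: a_k = 0, 1, 1, 0, -2/3, -8/15, -8/45, 0, 8/315, 32/2835, …
ICs: h(0) = 0, h′(0) = 1, h′′(0) = 2.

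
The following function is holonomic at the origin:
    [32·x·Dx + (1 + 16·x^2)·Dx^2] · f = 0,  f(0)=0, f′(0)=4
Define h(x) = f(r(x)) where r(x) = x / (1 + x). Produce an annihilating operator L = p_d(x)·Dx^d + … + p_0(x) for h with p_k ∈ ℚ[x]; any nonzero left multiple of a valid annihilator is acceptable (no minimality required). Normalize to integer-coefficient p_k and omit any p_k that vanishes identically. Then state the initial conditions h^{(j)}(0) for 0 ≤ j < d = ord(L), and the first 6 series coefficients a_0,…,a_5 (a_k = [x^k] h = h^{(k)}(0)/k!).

f: a_k = 0, 4, 0, -64/3, 0, 1024/5, …
Change of var in L_f (x↦r) gives L₀.
L = (2 + 34·x)·Dx + (1 + 2·x + 17·x^2)·Dx^2  (order 2).
h: a_k = 0, 4, -4, -52/3, 60, 404/5, …
ICs: h(0) = 0, h′(0) = 4.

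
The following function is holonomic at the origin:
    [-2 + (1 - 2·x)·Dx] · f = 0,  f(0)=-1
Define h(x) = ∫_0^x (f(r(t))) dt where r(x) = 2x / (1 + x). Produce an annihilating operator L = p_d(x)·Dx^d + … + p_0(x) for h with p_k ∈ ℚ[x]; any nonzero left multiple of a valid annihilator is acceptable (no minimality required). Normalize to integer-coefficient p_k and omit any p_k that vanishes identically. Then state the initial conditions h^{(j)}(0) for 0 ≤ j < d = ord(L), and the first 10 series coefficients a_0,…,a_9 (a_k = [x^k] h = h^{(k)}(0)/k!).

L = 4·Dx + (-1 + 2·x + 3·x^2)·Dx^2  (order 2).
h: a_k = 0, -1, -2, -4, -9, -108/5, -54, -972/7, -729/2, -972, …
ICs: h(0) = 0, h′(0) = -1.

f: a_k = -1, -2, -4, -8, -16, -32, -64, -128, -256, -512, …
h₀=f(r): pull back L_f along r ⇒ L₀.
h=∫₀ˣh₀: take L = L₀·Dx.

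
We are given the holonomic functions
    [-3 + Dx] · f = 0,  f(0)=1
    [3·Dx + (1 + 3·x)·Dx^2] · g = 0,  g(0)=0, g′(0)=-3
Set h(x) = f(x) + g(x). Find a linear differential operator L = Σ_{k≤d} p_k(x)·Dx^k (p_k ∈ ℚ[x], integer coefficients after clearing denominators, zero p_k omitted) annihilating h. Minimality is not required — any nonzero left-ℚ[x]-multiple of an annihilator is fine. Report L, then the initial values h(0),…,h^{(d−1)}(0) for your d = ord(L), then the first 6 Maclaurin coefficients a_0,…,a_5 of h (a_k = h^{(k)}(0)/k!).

L = (-27 - 27·x)·Dx + (3 - 18·x - 27·x^2)·Dx^2 + (2 + 9·x + 9·x^2)·Dx^3  (order 3).
h: a_k = 1, 0, 9, -9/2, 189/8, -1863/40, …
ICs: h(0) = 1, h′(0) = 0, h′′(0) = 18.

f: a_k = 1, 3, 9/2, 9/2, 27/8, 81/40, …
g: a_k = 0, -3, 9/2, -9, 81/4, -243/5, …
f+g: L₀ = lclm(L_f,L_g), ord ≤ 1+2.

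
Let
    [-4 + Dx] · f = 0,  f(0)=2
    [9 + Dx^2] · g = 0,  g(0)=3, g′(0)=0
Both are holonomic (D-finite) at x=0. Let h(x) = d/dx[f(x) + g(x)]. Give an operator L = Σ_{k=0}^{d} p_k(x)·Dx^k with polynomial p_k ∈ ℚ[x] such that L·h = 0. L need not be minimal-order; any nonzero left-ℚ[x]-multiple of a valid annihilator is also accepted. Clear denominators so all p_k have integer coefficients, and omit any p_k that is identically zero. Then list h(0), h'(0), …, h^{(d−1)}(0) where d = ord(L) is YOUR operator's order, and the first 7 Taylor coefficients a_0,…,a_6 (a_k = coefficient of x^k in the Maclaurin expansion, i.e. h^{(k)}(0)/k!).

L = 36 - 9·Dx + 4·Dx^2 - Dx^3  (order 3).
h: a_k = 8, 5, 64, 755/6, 256/3, 1201/24, 2048/45, …
ICs: h(0) = 8, h′(0) = 5, h′′(0) = 128.

f: a_k = 2, 8, 16, 64/3, 64/3, 256/15, 512/45, …
g: a_k = 3, 0, -27/2, 0, 81/8, 0, -243/80, …
h₀=f+g: left-lcm gives L₀, ord ≤ 3.
Differentiate: ansatz ord ≤ ord L₀ ⇒ L.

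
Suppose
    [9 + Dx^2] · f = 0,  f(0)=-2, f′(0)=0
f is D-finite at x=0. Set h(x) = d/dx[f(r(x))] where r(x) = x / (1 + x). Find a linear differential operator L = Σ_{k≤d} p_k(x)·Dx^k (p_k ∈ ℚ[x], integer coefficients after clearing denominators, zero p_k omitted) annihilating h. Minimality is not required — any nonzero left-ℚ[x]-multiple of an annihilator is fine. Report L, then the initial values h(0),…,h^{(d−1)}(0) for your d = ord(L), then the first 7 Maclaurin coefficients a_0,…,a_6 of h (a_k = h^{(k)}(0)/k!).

L = (15 + 12·x + 6·x^2) + (6 + 18·x + 18·x^2 + 6·x^3)·Dx + (1 + 4·x + 6·x^2 + 4·x^3 + x^4)·Dx^2  (order 2).
h: a_k = 0, 18, -54, 81, -45, -2457/20, 9639/20, …
ICs: h(0) = 0, h′(0) = 18.

f: a_k = -2, 0, 9, 0, -27/4, 0, 81/40, …
Substitute x→r, Dx→(1/r')Dx; clear ⇒ L₀.
h=h₀': d/dx-closure on L₀ ⇒ L.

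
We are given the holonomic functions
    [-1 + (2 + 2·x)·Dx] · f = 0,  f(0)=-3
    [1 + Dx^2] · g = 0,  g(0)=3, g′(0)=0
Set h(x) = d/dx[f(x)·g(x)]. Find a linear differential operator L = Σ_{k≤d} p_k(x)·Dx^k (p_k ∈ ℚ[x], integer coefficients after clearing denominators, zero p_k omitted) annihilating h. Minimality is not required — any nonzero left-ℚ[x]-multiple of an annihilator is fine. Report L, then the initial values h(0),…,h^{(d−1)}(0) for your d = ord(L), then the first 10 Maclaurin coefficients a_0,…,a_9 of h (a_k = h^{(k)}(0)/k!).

f: a_k = -3, -3/2, 3/8, -3/16, 15/128, -21/256, 63/1024, -99/2048, 1287/32768, -2145/65536, …
g: a_k = 3, 0, -3/2, 0, 1/8, 0, -1/240, 0, 1/13440, 0, …
f·g: L₀ = L_f ⊗_s L_g, ord ≤ 1·2.
Differentiate: ansatz ord ≤ ord L₀ ⇒ L.
L = (53 + 144·x + 136·x^2 + 64·x^3 + 16·x^4) + (-4 - 36·x - 48·x^2 - 16·x^3)·Dx + (28 + 88·x + 108·x^2 + 64·x^3 + 16·x^4)·Dx^2  (order 2).
h: a_k = -9/2, 45/4, 81/16, -75/32, -195/256, 1047/2560, -2807/10240, 44047/143360, -728001/2293760, 1874467/5898240, …
ICs: h(0) = -9/2, h′(0) = 45/4.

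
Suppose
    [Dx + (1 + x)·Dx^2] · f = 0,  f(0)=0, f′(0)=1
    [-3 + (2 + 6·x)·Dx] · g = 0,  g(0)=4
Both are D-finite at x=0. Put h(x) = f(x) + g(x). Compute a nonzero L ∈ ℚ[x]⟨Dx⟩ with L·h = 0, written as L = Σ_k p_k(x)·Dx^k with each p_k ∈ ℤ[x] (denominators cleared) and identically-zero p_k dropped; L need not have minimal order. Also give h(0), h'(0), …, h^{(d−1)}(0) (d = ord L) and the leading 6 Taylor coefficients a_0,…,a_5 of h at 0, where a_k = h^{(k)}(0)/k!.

f: a_k = 0, 1, -1/2, 1/3, -1/4, 1/5, …
g: a_k = 4, 6, -9/2, 27/4, -405/32, 1701/64, …
L₀ := lclm(L_f,L_g); ord L₀ ≤ 2+1.
L = (-15 + 9·x)·Dx + (-19 - 6·x + 45·x^2)·Dx^2 + (-2 - 2·x + 18·x^2 + 18·x^3)·Dx^3  (order 3).
h: a_k = 4, 7, -5, 85/12, -413/32, 8569/320, …
ICs: h(0) = 4, h′(0) = 7, h′′(0) = -10.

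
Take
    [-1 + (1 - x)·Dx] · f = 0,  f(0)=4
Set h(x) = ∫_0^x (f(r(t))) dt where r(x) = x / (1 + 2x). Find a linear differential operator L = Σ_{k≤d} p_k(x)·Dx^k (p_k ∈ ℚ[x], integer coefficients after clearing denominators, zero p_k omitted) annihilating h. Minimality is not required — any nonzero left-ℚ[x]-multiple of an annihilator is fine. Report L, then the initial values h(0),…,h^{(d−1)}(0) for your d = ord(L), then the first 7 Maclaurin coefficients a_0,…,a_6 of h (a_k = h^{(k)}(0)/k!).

f: a_k = 4, 4, 4, 4, 4, 4, 4, …
h₀=f(r): pull back L_f along r ⇒ L₀.
∫: right-multiply L₀ by Dx.
L = -Dx + (1 + 3·x + 2·x^2)·Dx^2  (order 2).
h: a_k = 0, 4, 2, -4/3, 1, -4/5, 2/3, …
ICs: h(0) = 0, h′(0) = 4.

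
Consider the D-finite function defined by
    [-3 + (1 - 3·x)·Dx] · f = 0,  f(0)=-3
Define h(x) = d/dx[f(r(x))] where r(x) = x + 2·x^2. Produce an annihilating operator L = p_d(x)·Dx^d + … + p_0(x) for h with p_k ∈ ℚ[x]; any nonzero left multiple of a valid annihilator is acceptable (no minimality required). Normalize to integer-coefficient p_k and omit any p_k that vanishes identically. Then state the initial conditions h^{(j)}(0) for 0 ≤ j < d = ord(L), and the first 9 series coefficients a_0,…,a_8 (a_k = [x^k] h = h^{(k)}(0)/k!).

f: a_k = -3, -9, -27, -81, -243, -729, -2187, -6561, -19683, …
f∘r: x↦r, Dx↦Dx/r' in L_f ⇒ L₀.
h₀' ⇒ L via d/dx closure of L₀.
L = (10 + 36·x + 72·x^2) + (-1 - x + 18·x^2 + 24·x^3)·Dx  (order 1).
h: a_k = -9, -90, -567, -3348, -18225, -95742, -488187, -2439720, -12000069, …
ICs: h(0) = -9.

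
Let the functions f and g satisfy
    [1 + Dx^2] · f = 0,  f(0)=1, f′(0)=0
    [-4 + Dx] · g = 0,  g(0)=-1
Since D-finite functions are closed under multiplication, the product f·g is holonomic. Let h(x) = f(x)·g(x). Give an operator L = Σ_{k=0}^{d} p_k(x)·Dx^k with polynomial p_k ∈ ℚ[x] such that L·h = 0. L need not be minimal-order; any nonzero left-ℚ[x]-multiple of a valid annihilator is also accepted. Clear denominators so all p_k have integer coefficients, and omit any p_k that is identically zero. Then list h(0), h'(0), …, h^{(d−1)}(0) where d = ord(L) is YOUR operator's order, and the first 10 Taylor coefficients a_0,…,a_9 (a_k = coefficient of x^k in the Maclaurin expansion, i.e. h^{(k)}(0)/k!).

f: a_k = 1, 0, -1/2, 0, 1/24, 0, -1/720, 0, 1/40320, 0, …
g: a_k = -1, -4, -8, -32/3, -32/3, -128/15, -256/45, -1024/315, -512/315, -2048/2835, …
h₀=f·g: eliminate ⇒ L₀, order ≤ 2·1.
L = 17 - 8·Dx + Dx^2  (order 2).
h: a_k = -1, -4, -15/2, -26/3, -161/24, -101/30, -11/16, 727/1260, 31679/40320, 50999/90720, …
ICs: h(0) = -1, h′(0) = -4.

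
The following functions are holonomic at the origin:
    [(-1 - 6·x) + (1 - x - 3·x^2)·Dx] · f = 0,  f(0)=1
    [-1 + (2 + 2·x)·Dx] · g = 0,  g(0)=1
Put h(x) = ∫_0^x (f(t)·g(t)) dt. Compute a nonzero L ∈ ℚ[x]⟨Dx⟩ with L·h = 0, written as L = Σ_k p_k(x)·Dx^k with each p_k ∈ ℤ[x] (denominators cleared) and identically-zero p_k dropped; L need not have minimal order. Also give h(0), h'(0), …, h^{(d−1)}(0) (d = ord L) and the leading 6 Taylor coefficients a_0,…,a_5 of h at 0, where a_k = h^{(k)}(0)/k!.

L = (3 + 13·x + 9·x^2)·Dx + (-2 + 8·x^2 + 6·x^3)·Dx^2  (order 2).
h: a_k = 0, 1, 3/4, 35/24, 143/64, 2819/640, …
ICs: h(0) = 0, h′(0) = 1.

f: a_k = 1, 1, 4, 7, 19, 40, …
g: a_k = 1, 1/2, -1/8, 1/16, -5/128, 7/256, …
L₀ := L_f ⊗_s L_g (sym. prod.), ord ≤ 1.
h=∫h₀ ⇒ L = L₀·Dx.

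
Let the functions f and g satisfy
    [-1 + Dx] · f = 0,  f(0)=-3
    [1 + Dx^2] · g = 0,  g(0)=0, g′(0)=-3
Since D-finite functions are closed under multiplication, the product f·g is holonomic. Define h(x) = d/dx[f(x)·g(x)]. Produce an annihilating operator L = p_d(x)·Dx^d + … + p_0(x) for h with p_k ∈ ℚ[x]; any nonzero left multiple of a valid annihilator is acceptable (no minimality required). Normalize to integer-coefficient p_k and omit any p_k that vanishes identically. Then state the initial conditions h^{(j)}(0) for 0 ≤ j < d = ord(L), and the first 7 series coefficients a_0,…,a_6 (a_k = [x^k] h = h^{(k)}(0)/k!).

L = 2 - 2·Dx + Dx^2  (order 2).
h: a_k = 9, 18, 9, 0, -3/2, -3/5, -1/10, …
ICs: h(0) = 9, h′(0) = 18.

f: a_k = -3, -3, -3/2, -1/2, -1/8, -1/40, -1/240, …
g: a_k = 0, -3, 0, 1/2, 0, -1/40, 0, …
Sym-product of L_f,L_g gives L₀ (≤ ord 2).
h=h₀': d/dx-closure on L₀ ⇒ L.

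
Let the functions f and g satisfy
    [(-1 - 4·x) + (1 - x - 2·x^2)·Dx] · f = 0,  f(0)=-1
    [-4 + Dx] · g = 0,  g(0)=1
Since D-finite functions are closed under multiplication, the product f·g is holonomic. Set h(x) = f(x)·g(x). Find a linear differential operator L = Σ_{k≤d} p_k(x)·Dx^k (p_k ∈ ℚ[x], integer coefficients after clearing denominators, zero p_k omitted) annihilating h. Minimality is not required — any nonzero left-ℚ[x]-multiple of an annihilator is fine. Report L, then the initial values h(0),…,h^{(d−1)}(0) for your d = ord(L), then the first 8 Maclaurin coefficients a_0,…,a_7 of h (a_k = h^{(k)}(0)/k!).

f: a_k = -1, -1, -3, -5, -11, -21, -43, -85, …
g: a_k = 1, 4, 8, 32/3, 32/3, 128/15, 256/45, 1024/315, …
f·g: L₀ = L_f ⊗_s L_g, ord ≤ 1·1.
L = (5 - 8·x^2) + (-1 + x + 2·x^2)·Dx  (order 1).
h: a_k = -1, -5, -15, -107/3, -229/3, -781/5, -2831/9, -39703/63, …
ICs: h(0) = -1.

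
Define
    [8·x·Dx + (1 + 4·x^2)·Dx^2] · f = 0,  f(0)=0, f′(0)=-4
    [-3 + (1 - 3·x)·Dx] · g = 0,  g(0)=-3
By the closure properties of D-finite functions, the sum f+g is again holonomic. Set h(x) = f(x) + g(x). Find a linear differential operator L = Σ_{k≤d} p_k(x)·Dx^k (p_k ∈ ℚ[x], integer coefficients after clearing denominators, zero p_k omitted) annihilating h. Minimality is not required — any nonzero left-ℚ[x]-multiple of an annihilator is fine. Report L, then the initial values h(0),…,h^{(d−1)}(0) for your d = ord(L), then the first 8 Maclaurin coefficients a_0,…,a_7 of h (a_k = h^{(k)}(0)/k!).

L = (24 - 288·x - 288·x^2)·Dx + (-31 + 24·x - 204·x^2 - 288·x^3)·Dx^2 + (3 - 5·x - 20·x^3 - 48·x^4)·Dx^3  (order 3).
h: a_k = -3, -13, -27, -227/3, -243, -3709/5, -2187, -45671/7, …
ICs: h(0) = -3, h′(0) = -13, h′′(0) = -54.

f: a_k = 0, -4, 0, 16/3, 0, -64/5, 0, 256/7, …
g: a_k = -3, -9, -27, -81, -243, -729, -2187, -6561, …
h₀=f+g: left-lcm gives L₀, ord ≤ 3.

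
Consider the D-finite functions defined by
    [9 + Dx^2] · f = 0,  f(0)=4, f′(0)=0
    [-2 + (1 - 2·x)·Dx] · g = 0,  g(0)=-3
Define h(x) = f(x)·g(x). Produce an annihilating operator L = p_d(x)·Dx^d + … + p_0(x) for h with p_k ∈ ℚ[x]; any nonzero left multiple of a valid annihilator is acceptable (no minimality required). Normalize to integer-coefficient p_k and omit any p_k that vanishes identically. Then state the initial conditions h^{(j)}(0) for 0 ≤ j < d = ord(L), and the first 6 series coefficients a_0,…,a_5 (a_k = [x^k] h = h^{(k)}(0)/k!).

L = (-9 + 18·x) + 4·Dx + (-1 + 2·x)·Dx^2  (order 2).
h: a_k = -12, -24, 6, 12, -33/2, -33, …
ICs: h(0) = -12, h′(0) = -24.

f: a_k = 4, 0, -18, 0, 27/2, 0, …
g: a_k = -3, -6, -12, -24, -48, -96, …
Sym-product of L_f,L_g gives L₀ (≤ ord 2).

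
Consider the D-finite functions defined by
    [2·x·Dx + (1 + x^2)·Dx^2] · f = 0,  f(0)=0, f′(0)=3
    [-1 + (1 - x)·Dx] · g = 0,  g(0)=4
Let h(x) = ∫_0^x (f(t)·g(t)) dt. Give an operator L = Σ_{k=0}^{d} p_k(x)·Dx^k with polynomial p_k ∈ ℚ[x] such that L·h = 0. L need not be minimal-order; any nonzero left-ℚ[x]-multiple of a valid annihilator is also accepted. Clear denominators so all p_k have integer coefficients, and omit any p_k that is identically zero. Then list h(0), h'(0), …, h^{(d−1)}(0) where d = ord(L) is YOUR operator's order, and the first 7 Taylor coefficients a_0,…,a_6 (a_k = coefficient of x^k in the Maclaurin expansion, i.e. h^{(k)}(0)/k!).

f: a_k = 0, 3, 0, -1, 0, 3/5, 0, …
g: a_k = 4, 4, 4, 4, 4, 4, 4, …
Product ⇒ symmetric product L₀, ord ≤ 2.
h=∫h₀ ⇒ L = L₀·Dx.
L = 2·x·Dx + (2 - 2·x + 4·x^2)·Dx^2 + (-1 + x - x^2 + x^3)·Dx^3  (order 3).
h: a_k = 0, 0, 6, 4, 2, 8/5, 26/15, …
ICs: h(0) = 0, h′(0) = 0, h′′(0) = 12.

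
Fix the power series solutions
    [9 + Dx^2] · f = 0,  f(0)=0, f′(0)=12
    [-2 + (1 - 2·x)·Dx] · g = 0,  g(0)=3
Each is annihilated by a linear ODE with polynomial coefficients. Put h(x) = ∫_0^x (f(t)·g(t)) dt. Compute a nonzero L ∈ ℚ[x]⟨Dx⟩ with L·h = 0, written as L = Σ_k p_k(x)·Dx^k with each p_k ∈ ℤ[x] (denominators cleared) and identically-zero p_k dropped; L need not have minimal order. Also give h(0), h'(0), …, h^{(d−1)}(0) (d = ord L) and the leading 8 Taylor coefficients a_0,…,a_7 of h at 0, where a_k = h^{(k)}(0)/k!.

L = (-9 + 18·x)·Dx + 4·Dx^2 + (-1 + 2·x)·Dx^3  (order 3).
h: a_k = 0, 0, 18, 24, 45/2, 36, 1281/20, 549/5, …
ICs: h(0) = 0, h′(0) = 0, h′′(0) = 36.

f: a_k = 0, 12, 0, -18, 0, 81/10, 0, -243/140, …
g: a_k = 3, 6, 12, 24, 48, 96, 192, 384, …
f·g: L₀ = L_f ⊗_s L_g, ord ≤ 2·1.
∫: right-multiply L₀ by Dx.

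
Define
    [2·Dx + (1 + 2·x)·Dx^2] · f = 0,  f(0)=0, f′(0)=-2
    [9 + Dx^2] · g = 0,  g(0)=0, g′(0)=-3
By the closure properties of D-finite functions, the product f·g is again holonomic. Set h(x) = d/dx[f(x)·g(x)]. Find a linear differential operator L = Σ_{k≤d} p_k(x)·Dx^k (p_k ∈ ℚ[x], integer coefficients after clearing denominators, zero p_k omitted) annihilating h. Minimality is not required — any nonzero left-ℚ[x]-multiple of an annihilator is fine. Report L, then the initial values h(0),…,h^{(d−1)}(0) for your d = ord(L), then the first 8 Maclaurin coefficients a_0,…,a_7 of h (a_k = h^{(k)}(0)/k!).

L = (-1890 - 5103·x + 24057·x^2 + 163296·x^3 + 344088·x^4 + 314928·x^5 + 104976·x^6) + (-297 + 1998·x + 19440·x^2 + 51840·x^3 + 58320·x^4 + 23328·x^5)·Dx + (-147 + 738·x + 11106·x^2 + 44064·x^3 + 80352·x^4 + 69984·x^5 + 23328·x^6)·Dx^2 + (-33 + 222·x + 2160·x^2 + 5760·x^3 + 6480·x^4 + 2592·x^5)·Dx^3 + (7 + 145·x + 937·x^2 + 2880·x^3 + 4680·x^4 + 3888·x^5 + 1296·x^6)·Dx^4  (order 4).
h: a_k = 0, 12, -18, -4, -15, 135/2, -2527/20, 1713/7, …
ICs: h(0) = 0, h′(0) = 12, h′′(0) = -36, h′′′(0) = -24.

f: a_k = 0, -2, 2, -8/3, 4, -32/5, 32/3, -128/7, …
g: a_k = 0, -3, 0, 9/2, 0, -81/40, 0, 243/560, …
h₀=f·g: eliminate ⇒ L₀, order ≤ 2·2.
h₀' ⇒ L via d/dx closure of L₀.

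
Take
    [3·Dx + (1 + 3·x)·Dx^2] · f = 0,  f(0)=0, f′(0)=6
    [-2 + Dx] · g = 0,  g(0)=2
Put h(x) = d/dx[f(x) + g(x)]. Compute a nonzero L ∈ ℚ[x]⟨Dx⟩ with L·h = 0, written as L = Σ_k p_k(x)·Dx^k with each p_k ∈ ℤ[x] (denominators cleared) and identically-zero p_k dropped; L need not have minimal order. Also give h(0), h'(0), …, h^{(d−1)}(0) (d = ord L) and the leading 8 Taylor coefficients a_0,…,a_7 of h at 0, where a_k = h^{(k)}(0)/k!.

f: a_k = 0, 6, -9, 18, -81/2, 486/5, -243, 4374/7, …
g: a_k = 2, 4, 4, 8/3, 4/3, 8/15, 8/45, 16/315, …
f+g: L₀ = lclm(L_f,L_g), ord ≤ 2+1.
Differentiate: ansatz ord ≤ ord L₀ ⇒ L.
L = (-48 - 36·x) + (14 - 24·x - 36·x^2)·Dx + (5 + 21·x + 18·x^2)·Dx^2  (order 2).
h: a_k = 10, -10, 62, -470/3, 1466/3, -21854/15, 196846/45, -4133398/315, …
ICs: h(0) = 10, h′(0) = -10.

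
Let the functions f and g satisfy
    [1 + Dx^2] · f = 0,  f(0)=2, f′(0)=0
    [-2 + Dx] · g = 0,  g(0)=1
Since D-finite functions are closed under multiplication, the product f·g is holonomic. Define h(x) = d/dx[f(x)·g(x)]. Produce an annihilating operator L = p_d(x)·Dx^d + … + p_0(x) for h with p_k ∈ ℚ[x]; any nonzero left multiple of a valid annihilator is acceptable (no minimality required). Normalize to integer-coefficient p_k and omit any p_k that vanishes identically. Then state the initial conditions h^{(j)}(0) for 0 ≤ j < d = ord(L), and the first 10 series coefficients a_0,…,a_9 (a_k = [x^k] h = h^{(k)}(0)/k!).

L = 5 - 4·Dx + Dx^2  (order 2).
h: a_k = 4, 6, 2, -7/3, -19/6, -39/20, -139/180, -527/2520, -359/10080, -79/60480, …
ICs: h(0) = 4, h′(0) = 6.

f: a_k = 2, 0, -1, 0, 1/12, 0, -1/360, 0, 1/20160, 0, …
g: a_k = 1, 2, 2, 4/3, 2/3, 4/15, 4/45, 8/315, 2/315, 4/2835, …
f·g: L₀ = L_f ⊗_s L_g, ord ≤ 2·1.
h₀' ⇒ L via d/dx closure of L₀.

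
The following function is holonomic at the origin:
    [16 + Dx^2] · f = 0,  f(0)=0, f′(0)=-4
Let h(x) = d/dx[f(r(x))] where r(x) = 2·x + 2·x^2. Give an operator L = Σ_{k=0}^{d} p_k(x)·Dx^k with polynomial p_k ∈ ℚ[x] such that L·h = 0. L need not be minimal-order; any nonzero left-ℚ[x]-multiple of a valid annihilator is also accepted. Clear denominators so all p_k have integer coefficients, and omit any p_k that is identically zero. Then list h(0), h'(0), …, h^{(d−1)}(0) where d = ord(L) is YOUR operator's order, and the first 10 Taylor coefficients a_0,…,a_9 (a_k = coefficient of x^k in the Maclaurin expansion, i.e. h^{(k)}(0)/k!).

f: a_k = 0, -4, 0, 32/3, 0, -128/15, 0, 1024/315, 0, -2048/2835, …
L₀ from L_f via x↦r, Dx↦r'^{-1}Dx.
h=h₀': d/dx-closure on L₀ ⇒ L.
L = (76 + 512·x + 1536·x^2 + 2048·x^3 + 1024·x^4) + (-6 - 12·x)·Dx + (1 + 4·x + 4·x^2)·Dx^2  (order 2).
h: a_k = -8, -16, 256, 1024, -256/3, -7680, -729088/45, 65536/45, 19853312/315, 2301952/21, …
ICs: h(0) = -8, h′(0) = -16.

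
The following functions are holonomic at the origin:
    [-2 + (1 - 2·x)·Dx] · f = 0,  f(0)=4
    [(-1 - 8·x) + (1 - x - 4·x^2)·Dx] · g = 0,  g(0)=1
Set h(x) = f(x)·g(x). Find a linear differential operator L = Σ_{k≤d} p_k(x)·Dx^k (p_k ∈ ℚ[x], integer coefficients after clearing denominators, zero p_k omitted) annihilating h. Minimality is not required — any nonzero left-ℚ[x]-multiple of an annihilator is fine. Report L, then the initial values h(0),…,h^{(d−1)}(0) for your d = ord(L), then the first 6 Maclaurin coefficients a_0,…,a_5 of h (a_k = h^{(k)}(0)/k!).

f: a_k = 4, 8, 16, 32, 64, 128, …
g: a_k = 1, 1, 5, 9, 29, 65, …
Product ⇒ symmetric product L₀, ord ≤ 1.
L = (-3 - 4·x + 24·x^2) + (1 - 3·x - 2·x^2 + 8·x^3)·Dx  (order 1).
h: a_k = 4, 12, 44, 124, 364, 988, …
ICs: h(0) = 4.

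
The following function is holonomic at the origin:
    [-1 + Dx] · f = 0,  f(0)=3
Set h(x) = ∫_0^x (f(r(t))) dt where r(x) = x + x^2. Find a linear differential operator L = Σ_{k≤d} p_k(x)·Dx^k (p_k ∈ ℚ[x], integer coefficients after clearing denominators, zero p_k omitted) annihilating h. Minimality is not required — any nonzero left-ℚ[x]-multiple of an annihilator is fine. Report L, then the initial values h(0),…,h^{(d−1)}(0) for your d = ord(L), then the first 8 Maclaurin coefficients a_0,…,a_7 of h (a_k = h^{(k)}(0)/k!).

L = (-1 - 2·x)·Dx + Dx^2  (order 2).
h: a_k = 0, 3, 3/2, 3/2, 7/8, 5/8, 27/80, 331/1680, …
ICs: h(0) = 0, h′(0) = 3.

f: a_k = 3, 3, 3/2, 1/2, 1/8, 1/40, 1/240, 1/1680, …
Substitute x→r, Dx→(1/r')Dx; clear ⇒ L₀.
h=∫₀ˣh₀: take L = L₀·Dx.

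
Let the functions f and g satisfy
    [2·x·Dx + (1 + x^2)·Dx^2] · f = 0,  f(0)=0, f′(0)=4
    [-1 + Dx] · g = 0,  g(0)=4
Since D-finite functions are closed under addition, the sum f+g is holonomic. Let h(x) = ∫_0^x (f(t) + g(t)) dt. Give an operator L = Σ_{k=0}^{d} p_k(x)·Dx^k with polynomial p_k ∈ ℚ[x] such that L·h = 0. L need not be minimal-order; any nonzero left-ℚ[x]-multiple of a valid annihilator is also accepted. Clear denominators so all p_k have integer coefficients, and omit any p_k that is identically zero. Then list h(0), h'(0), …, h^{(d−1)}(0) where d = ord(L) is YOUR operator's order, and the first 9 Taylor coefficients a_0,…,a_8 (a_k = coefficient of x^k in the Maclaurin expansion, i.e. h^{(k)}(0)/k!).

f: a_k = 0, 4, 0, -4/3, 0, 4/5, 0, -4/7, 0, …
g: a_k = 4, 4, 2, 2/3, 1/6, 1/30, 1/180, 1/1260, 1/10080, …
h₀=f+g: left-lcm gives L₀, ord ≤ 3.
h=∫₀ˣh₀: take L = L₀·Dx.
L = (2 - 4·x - 2·x^2)·Dx^2 + (-3 + 3·x + x^2 - x^3)·Dx^3 + (1 + x + x^2 + x^3)·Dx^4  (order 4).
h: a_k = 0, 4, 4, 2/3, -1/6, 1/30, 5/36, 1/1260, -719/10080, …
ICs: h(0) = 0, h′(0) = 4, h′′(0) = 8, h′′′(0) = 4.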